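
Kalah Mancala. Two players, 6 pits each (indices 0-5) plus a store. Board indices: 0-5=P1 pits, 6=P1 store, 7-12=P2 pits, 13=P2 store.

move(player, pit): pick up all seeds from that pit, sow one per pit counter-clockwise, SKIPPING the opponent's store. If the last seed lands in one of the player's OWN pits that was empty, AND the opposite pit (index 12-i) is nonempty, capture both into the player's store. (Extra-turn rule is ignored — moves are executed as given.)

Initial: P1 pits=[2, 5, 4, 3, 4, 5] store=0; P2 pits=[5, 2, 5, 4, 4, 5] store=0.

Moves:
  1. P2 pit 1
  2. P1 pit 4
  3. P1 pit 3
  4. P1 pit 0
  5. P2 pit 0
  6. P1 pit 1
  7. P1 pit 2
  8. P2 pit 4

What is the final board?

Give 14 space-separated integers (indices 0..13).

Answer: 1 1 1 2 3 9 4 2 3 7 6 0 7 2

Derivation:
Move 1: P2 pit1 -> P1=[2,5,4,3,4,5](0) P2=[5,0,6,5,4,5](0)
Move 2: P1 pit4 -> P1=[2,5,4,3,0,6](1) P2=[6,1,6,5,4,5](0)
Move 3: P1 pit3 -> P1=[2,5,4,0,1,7](2) P2=[6,1,6,5,4,5](0)
Move 4: P1 pit0 -> P1=[0,6,5,0,1,7](2) P2=[6,1,6,5,4,5](0)
Move 5: P2 pit0 -> P1=[0,6,5,0,1,7](2) P2=[0,2,7,6,5,6](1)
Move 6: P1 pit1 -> P1=[0,0,6,1,2,8](3) P2=[1,2,7,6,5,6](1)
Move 7: P1 pit2 -> P1=[0,0,0,2,3,9](4) P2=[2,3,7,6,5,6](1)
Move 8: P2 pit4 -> P1=[1,1,1,2,3,9](4) P2=[2,3,7,6,0,7](2)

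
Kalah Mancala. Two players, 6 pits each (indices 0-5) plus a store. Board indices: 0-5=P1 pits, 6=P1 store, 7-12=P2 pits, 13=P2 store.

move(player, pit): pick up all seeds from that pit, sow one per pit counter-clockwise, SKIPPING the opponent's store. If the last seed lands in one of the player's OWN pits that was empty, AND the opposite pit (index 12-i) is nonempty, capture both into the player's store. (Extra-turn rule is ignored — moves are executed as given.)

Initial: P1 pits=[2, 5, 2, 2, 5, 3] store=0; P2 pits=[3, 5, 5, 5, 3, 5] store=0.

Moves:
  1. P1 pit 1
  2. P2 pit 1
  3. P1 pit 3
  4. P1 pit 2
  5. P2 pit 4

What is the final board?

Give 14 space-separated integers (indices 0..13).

Move 1: P1 pit1 -> P1=[2,0,3,3,6,4](1) P2=[3,5,5,5,3,5](0)
Move 2: P2 pit1 -> P1=[2,0,3,3,6,4](1) P2=[3,0,6,6,4,6](1)
Move 3: P1 pit3 -> P1=[2,0,3,0,7,5](2) P2=[3,0,6,6,4,6](1)
Move 4: P1 pit2 -> P1=[2,0,0,1,8,6](2) P2=[3,0,6,6,4,6](1)
Move 5: P2 pit4 -> P1=[3,1,0,1,8,6](2) P2=[3,0,6,6,0,7](2)

Answer: 3 1 0 1 8 6 2 3 0 6 6 0 7 2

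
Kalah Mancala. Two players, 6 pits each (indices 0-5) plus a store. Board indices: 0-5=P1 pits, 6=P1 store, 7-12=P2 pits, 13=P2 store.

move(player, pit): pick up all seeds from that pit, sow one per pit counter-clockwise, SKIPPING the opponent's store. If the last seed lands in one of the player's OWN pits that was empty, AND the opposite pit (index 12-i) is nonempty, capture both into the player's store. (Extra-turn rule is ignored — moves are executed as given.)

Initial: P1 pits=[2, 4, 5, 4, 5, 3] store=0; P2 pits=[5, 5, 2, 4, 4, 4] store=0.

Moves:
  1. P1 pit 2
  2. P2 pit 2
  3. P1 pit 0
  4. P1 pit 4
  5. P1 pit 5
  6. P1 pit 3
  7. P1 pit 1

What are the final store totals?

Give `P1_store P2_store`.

Answer: 11 0

Derivation:
Move 1: P1 pit2 -> P1=[2,4,0,5,6,4](1) P2=[6,5,2,4,4,4](0)
Move 2: P2 pit2 -> P1=[2,4,0,5,6,4](1) P2=[6,5,0,5,5,4](0)
Move 3: P1 pit0 -> P1=[0,5,0,5,6,4](7) P2=[6,5,0,0,5,4](0)
Move 4: P1 pit4 -> P1=[0,5,0,5,0,5](8) P2=[7,6,1,1,5,4](0)
Move 5: P1 pit5 -> P1=[0,5,0,5,0,0](9) P2=[8,7,2,2,5,4](0)
Move 6: P1 pit3 -> P1=[0,5,0,0,1,1](10) P2=[9,8,2,2,5,4](0)
Move 7: P1 pit1 -> P1=[0,0,1,1,2,2](11) P2=[9,8,2,2,5,4](0)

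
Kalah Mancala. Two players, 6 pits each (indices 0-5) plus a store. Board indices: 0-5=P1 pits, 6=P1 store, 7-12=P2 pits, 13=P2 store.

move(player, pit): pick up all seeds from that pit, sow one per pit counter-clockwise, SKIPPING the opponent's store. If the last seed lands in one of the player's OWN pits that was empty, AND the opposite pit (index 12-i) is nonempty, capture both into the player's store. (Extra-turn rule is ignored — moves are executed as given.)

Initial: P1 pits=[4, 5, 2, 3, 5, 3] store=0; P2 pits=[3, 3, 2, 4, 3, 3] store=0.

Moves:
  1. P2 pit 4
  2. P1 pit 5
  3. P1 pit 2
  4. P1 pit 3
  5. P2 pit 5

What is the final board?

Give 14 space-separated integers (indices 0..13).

Answer: 6 6 1 0 7 1 2 5 4 2 4 0 0 2

Derivation:
Move 1: P2 pit4 -> P1=[5,5,2,3,5,3](0) P2=[3,3,2,4,0,4](1)
Move 2: P1 pit5 -> P1=[5,5,2,3,5,0](1) P2=[4,4,2,4,0,4](1)
Move 3: P1 pit2 -> P1=[5,5,0,4,6,0](1) P2=[4,4,2,4,0,4](1)
Move 4: P1 pit3 -> P1=[5,5,0,0,7,1](2) P2=[5,4,2,4,0,4](1)
Move 5: P2 pit5 -> P1=[6,6,1,0,7,1](2) P2=[5,4,2,4,0,0](2)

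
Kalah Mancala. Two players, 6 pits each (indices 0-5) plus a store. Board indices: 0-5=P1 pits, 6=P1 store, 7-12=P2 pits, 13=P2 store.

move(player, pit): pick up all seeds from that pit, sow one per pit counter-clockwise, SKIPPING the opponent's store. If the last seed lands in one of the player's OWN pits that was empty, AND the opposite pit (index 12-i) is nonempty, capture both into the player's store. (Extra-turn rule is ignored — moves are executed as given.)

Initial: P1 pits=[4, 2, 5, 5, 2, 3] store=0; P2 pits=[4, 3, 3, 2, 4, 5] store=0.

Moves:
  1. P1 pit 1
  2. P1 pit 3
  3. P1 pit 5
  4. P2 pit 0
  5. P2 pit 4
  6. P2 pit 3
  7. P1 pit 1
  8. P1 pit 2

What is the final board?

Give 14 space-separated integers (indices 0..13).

Move 1: P1 pit1 -> P1=[4,0,6,6,2,3](0) P2=[4,3,3,2,4,5](0)
Move 2: P1 pit3 -> P1=[4,0,6,0,3,4](1) P2=[5,4,4,2,4,5](0)
Move 3: P1 pit5 -> P1=[4,0,6,0,3,0](2) P2=[6,5,5,2,4,5](0)
Move 4: P2 pit0 -> P1=[4,0,6,0,3,0](2) P2=[0,6,6,3,5,6](1)
Move 5: P2 pit4 -> P1=[5,1,7,0,3,0](2) P2=[0,6,6,3,0,7](2)
Move 6: P2 pit3 -> P1=[5,1,7,0,3,0](2) P2=[0,6,6,0,1,8](3)
Move 7: P1 pit1 -> P1=[5,0,8,0,3,0](2) P2=[0,6,6,0,1,8](3)
Move 8: P1 pit2 -> P1=[5,0,0,1,4,1](3) P2=[1,7,7,1,1,8](3)

Answer: 5 0 0 1 4 1 3 1 7 7 1 1 8 3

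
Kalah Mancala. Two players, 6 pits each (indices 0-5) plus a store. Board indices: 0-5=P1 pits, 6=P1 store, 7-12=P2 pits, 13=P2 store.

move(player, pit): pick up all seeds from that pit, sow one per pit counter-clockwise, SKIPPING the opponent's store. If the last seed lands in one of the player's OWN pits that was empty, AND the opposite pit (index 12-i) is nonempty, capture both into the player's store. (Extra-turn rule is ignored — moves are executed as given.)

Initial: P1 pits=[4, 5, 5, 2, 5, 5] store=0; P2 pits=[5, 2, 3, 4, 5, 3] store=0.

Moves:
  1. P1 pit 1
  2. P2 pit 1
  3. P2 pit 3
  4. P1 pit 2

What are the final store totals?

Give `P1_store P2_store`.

Answer: 2 1

Derivation:
Move 1: P1 pit1 -> P1=[4,0,6,3,6,6](1) P2=[5,2,3,4,5,3](0)
Move 2: P2 pit1 -> P1=[4,0,6,3,6,6](1) P2=[5,0,4,5,5,3](0)
Move 3: P2 pit3 -> P1=[5,1,6,3,6,6](1) P2=[5,0,4,0,6,4](1)
Move 4: P1 pit2 -> P1=[5,1,0,4,7,7](2) P2=[6,1,4,0,6,4](1)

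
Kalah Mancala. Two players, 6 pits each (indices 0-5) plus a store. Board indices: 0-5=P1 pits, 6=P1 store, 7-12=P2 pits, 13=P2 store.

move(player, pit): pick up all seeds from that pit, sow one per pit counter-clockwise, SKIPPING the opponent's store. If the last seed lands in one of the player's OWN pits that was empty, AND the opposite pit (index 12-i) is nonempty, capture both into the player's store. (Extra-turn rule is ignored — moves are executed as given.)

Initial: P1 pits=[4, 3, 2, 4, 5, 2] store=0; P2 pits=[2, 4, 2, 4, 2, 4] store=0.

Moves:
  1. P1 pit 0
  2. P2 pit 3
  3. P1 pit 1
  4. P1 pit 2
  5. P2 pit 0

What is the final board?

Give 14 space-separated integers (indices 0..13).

Move 1: P1 pit0 -> P1=[0,4,3,5,6,2](0) P2=[2,4,2,4,2,4](0)
Move 2: P2 pit3 -> P1=[1,4,3,5,6,2](0) P2=[2,4,2,0,3,5](1)
Move 3: P1 pit1 -> P1=[1,0,4,6,7,3](0) P2=[2,4,2,0,3,5](1)
Move 4: P1 pit2 -> P1=[1,0,0,7,8,4](1) P2=[2,4,2,0,3,5](1)
Move 5: P2 pit0 -> P1=[1,0,0,7,8,4](1) P2=[0,5,3,0,3,5](1)

Answer: 1 0 0 7 8 4 1 0 5 3 0 3 5 1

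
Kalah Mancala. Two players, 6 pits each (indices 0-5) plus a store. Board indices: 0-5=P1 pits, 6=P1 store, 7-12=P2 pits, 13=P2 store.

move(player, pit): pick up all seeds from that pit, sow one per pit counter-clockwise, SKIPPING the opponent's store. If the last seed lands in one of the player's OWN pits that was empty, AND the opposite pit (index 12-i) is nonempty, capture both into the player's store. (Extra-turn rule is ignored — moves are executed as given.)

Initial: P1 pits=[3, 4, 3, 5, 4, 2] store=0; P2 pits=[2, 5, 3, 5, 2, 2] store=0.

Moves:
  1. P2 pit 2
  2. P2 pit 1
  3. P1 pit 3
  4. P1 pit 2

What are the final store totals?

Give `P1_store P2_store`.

Move 1: P2 pit2 -> P1=[3,4,3,5,4,2](0) P2=[2,5,0,6,3,3](0)
Move 2: P2 pit1 -> P1=[3,4,3,5,4,2](0) P2=[2,0,1,7,4,4](1)
Move 3: P1 pit3 -> P1=[3,4,3,0,5,3](1) P2=[3,1,1,7,4,4](1)
Move 4: P1 pit2 -> P1=[3,4,0,1,6,4](1) P2=[3,1,1,7,4,4](1)

Answer: 1 1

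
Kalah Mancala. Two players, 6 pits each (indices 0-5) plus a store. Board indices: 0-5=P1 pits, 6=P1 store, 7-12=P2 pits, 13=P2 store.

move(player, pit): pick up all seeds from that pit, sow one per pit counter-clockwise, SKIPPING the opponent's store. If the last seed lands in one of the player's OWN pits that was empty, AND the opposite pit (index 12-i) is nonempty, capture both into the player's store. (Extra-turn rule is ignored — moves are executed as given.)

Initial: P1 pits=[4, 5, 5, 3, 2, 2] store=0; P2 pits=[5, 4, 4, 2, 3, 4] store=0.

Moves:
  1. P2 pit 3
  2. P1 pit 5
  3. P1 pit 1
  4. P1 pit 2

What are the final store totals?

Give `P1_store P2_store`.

Answer: 3 0

Derivation:
Move 1: P2 pit3 -> P1=[4,5,5,3,2,2](0) P2=[5,4,4,0,4,5](0)
Move 2: P1 pit5 -> P1=[4,5,5,3,2,0](1) P2=[6,4,4,0,4,5](0)
Move 3: P1 pit1 -> P1=[4,0,6,4,3,1](2) P2=[6,4,4,0,4,5](0)
Move 4: P1 pit2 -> P1=[4,0,0,5,4,2](3) P2=[7,5,4,0,4,5](0)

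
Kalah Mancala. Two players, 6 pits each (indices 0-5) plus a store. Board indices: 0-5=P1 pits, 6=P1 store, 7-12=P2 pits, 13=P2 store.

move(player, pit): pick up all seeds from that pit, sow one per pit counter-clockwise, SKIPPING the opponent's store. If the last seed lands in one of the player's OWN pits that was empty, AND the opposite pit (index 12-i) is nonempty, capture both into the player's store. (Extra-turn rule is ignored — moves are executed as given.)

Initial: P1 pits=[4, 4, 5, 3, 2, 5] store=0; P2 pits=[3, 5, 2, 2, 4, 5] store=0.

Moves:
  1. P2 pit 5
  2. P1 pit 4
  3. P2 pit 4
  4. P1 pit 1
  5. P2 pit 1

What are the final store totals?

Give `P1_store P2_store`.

Answer: 2 3

Derivation:
Move 1: P2 pit5 -> P1=[5,5,6,4,2,5](0) P2=[3,5,2,2,4,0](1)
Move 2: P1 pit4 -> P1=[5,5,6,4,0,6](1) P2=[3,5,2,2,4,0](1)
Move 3: P2 pit4 -> P1=[6,6,6,4,0,6](1) P2=[3,5,2,2,0,1](2)
Move 4: P1 pit1 -> P1=[6,0,7,5,1,7](2) P2=[4,5,2,2,0,1](2)
Move 5: P2 pit1 -> P1=[6,0,7,5,1,7](2) P2=[4,0,3,3,1,2](3)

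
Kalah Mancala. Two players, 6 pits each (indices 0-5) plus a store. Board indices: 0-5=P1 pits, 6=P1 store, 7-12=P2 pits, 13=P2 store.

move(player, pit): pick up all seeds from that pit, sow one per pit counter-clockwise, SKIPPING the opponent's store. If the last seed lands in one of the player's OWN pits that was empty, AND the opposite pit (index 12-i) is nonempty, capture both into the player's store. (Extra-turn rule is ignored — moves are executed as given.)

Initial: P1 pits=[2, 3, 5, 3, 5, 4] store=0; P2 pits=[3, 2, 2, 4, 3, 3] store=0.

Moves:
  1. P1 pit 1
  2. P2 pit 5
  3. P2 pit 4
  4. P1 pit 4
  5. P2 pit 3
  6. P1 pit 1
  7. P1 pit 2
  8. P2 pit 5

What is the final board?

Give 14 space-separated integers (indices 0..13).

Move 1: P1 pit1 -> P1=[2,0,6,4,6,4](0) P2=[3,2,2,4,3,3](0)
Move 2: P2 pit5 -> P1=[3,1,6,4,6,4](0) P2=[3,2,2,4,3,0](1)
Move 3: P2 pit4 -> P1=[4,1,6,4,6,4](0) P2=[3,2,2,4,0,1](2)
Move 4: P1 pit4 -> P1=[4,1,6,4,0,5](1) P2=[4,3,3,5,0,1](2)
Move 5: P2 pit3 -> P1=[5,2,6,4,0,5](1) P2=[4,3,3,0,1,2](3)
Move 6: P1 pit1 -> P1=[5,0,7,5,0,5](1) P2=[4,3,3,0,1,2](3)
Move 7: P1 pit2 -> P1=[5,0,0,6,1,6](2) P2=[5,4,4,0,1,2](3)
Move 8: P2 pit5 -> P1=[6,0,0,6,1,6](2) P2=[5,4,4,0,1,0](4)

Answer: 6 0 0 6 1 6 2 5 4 4 0 1 0 4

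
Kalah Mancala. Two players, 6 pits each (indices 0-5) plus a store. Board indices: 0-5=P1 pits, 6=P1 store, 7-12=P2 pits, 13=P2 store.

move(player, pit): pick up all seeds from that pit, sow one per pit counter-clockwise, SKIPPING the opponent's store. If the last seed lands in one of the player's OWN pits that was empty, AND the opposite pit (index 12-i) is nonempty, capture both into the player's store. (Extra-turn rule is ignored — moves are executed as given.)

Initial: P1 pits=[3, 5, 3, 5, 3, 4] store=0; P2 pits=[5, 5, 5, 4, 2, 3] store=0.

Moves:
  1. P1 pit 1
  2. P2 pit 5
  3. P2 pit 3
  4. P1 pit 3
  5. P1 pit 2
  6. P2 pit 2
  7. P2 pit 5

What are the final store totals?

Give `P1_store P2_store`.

Answer: 3 4

Derivation:
Move 1: P1 pit1 -> P1=[3,0,4,6,4,5](1) P2=[5,5,5,4,2,3](0)
Move 2: P2 pit5 -> P1=[4,1,4,6,4,5](1) P2=[5,5,5,4,2,0](1)
Move 3: P2 pit3 -> P1=[5,1,4,6,4,5](1) P2=[5,5,5,0,3,1](2)
Move 4: P1 pit3 -> P1=[5,1,4,0,5,6](2) P2=[6,6,6,0,3,1](2)
Move 5: P1 pit2 -> P1=[5,1,0,1,6,7](3) P2=[6,6,6,0,3,1](2)
Move 6: P2 pit2 -> P1=[6,2,0,1,6,7](3) P2=[6,6,0,1,4,2](3)
Move 7: P2 pit5 -> P1=[7,2,0,1,6,7](3) P2=[6,6,0,1,4,0](4)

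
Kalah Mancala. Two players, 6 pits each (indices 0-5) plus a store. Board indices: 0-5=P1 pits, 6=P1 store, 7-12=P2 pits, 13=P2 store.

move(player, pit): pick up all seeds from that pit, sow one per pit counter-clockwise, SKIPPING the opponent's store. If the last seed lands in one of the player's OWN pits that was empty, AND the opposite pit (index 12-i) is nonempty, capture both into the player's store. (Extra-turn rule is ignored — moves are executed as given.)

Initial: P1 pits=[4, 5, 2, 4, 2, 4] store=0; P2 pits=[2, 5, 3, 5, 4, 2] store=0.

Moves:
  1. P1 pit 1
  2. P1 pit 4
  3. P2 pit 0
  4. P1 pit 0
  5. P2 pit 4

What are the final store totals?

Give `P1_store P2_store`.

Answer: 9 1

Derivation:
Move 1: P1 pit1 -> P1=[4,0,3,5,3,5](1) P2=[2,5,3,5,4,2](0)
Move 2: P1 pit4 -> P1=[4,0,3,5,0,6](2) P2=[3,5,3,5,4,2](0)
Move 3: P2 pit0 -> P1=[4,0,3,5,0,6](2) P2=[0,6,4,6,4,2](0)
Move 4: P1 pit0 -> P1=[0,1,4,6,0,6](9) P2=[0,0,4,6,4,2](0)
Move 5: P2 pit4 -> P1=[1,2,4,6,0,6](9) P2=[0,0,4,6,0,3](1)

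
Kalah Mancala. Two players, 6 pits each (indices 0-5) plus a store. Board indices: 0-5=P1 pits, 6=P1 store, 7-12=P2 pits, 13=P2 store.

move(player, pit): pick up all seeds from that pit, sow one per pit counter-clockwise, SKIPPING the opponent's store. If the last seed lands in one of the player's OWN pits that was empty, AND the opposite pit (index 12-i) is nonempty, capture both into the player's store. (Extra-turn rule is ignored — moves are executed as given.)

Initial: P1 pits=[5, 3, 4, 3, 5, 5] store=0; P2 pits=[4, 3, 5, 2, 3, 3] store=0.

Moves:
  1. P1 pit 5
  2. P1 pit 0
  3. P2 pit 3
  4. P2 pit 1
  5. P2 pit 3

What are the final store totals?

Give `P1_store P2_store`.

Answer: 7 1

Derivation:
Move 1: P1 pit5 -> P1=[5,3,4,3,5,0](1) P2=[5,4,6,3,3,3](0)
Move 2: P1 pit0 -> P1=[0,4,5,4,6,0](7) P2=[0,4,6,3,3,3](0)
Move 3: P2 pit3 -> P1=[0,4,5,4,6,0](7) P2=[0,4,6,0,4,4](1)
Move 4: P2 pit1 -> P1=[0,4,5,4,6,0](7) P2=[0,0,7,1,5,5](1)
Move 5: P2 pit3 -> P1=[0,4,5,4,6,0](7) P2=[0,0,7,0,6,5](1)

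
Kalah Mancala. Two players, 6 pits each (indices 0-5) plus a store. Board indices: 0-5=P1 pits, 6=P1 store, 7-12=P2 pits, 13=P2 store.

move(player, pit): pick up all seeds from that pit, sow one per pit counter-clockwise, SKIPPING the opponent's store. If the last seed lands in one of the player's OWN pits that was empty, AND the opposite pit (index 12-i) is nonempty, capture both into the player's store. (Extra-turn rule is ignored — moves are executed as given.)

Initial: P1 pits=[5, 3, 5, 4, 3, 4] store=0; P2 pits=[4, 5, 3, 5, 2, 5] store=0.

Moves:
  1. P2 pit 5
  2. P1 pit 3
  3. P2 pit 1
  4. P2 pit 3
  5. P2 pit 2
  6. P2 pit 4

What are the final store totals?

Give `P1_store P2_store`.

Move 1: P2 pit5 -> P1=[6,4,6,5,3,4](0) P2=[4,5,3,5,2,0](1)
Move 2: P1 pit3 -> P1=[6,4,6,0,4,5](1) P2=[5,6,3,5,2,0](1)
Move 3: P2 pit1 -> P1=[7,4,6,0,4,5](1) P2=[5,0,4,6,3,1](2)
Move 4: P2 pit3 -> P1=[8,5,7,0,4,5](1) P2=[5,0,4,0,4,2](3)
Move 5: P2 pit2 -> P1=[8,5,7,0,4,5](1) P2=[5,0,0,1,5,3](4)
Move 6: P2 pit4 -> P1=[9,6,8,0,4,5](1) P2=[5,0,0,1,0,4](5)

Answer: 1 5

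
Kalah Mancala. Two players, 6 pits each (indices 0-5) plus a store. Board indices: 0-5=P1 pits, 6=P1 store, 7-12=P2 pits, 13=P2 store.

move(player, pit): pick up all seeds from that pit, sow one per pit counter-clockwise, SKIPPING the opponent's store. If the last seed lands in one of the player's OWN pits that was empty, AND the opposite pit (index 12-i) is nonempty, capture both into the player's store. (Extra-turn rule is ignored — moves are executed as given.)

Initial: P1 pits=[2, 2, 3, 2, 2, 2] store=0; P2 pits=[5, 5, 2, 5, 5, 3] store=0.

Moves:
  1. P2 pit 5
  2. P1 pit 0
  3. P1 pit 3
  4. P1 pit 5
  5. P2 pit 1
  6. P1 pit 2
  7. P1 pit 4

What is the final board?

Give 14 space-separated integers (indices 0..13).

Move 1: P2 pit5 -> P1=[3,3,3,2,2,2](0) P2=[5,5,2,5,5,0](1)
Move 2: P1 pit0 -> P1=[0,4,4,3,2,2](0) P2=[5,5,2,5,5,0](1)
Move 3: P1 pit3 -> P1=[0,4,4,0,3,3](1) P2=[5,5,2,5,5,0](1)
Move 4: P1 pit5 -> P1=[0,4,4,0,3,0](2) P2=[6,6,2,5,5,0](1)
Move 5: P2 pit1 -> P1=[1,4,4,0,3,0](2) P2=[6,0,3,6,6,1](2)
Move 6: P1 pit2 -> P1=[1,4,0,1,4,1](3) P2=[6,0,3,6,6,1](2)
Move 7: P1 pit4 -> P1=[1,4,0,1,0,2](4) P2=[7,1,3,6,6,1](2)

Answer: 1 4 0 1 0 2 4 7 1 3 6 6 1 2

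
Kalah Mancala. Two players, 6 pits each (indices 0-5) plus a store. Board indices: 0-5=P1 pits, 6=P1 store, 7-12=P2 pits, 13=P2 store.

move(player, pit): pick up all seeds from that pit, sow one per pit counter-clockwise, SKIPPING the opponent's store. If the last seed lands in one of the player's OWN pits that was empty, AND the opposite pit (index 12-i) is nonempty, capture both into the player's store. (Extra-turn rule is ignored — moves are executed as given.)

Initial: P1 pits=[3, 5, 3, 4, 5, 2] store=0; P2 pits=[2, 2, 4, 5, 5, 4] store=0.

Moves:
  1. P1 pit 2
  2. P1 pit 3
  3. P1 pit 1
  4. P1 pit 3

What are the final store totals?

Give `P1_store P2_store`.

Move 1: P1 pit2 -> P1=[3,5,0,5,6,3](0) P2=[2,2,4,5,5,4](0)
Move 2: P1 pit3 -> P1=[3,5,0,0,7,4](1) P2=[3,3,4,5,5,4](0)
Move 3: P1 pit1 -> P1=[3,0,1,1,8,5](2) P2=[3,3,4,5,5,4](0)
Move 4: P1 pit3 -> P1=[3,0,1,0,9,5](2) P2=[3,3,4,5,5,4](0)

Answer: 2 0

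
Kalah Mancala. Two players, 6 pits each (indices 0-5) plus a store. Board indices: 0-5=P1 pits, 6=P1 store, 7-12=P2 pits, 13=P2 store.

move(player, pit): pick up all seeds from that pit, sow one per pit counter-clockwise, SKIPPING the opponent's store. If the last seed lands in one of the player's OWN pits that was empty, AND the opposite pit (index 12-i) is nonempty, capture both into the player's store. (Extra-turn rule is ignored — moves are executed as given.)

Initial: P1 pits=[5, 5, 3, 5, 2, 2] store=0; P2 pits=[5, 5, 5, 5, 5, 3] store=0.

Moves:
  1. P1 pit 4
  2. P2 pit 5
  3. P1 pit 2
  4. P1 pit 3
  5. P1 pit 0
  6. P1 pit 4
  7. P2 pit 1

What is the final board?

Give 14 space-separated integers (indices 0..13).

Move 1: P1 pit4 -> P1=[5,5,3,5,0,3](1) P2=[5,5,5,5,5,3](0)
Move 2: P2 pit5 -> P1=[6,6,3,5,0,3](1) P2=[5,5,5,5,5,0](1)
Move 3: P1 pit2 -> P1=[6,6,0,6,1,4](1) P2=[5,5,5,5,5,0](1)
Move 4: P1 pit3 -> P1=[6,6,0,0,2,5](2) P2=[6,6,6,5,5,0](1)
Move 5: P1 pit0 -> P1=[0,7,1,1,3,6](3) P2=[6,6,6,5,5,0](1)
Move 6: P1 pit4 -> P1=[0,7,1,1,0,7](4) P2=[7,6,6,5,5,0](1)
Move 7: P2 pit1 -> P1=[1,7,1,1,0,7](4) P2=[7,0,7,6,6,1](2)

Answer: 1 7 1 1 0 7 4 7 0 7 6 6 1 2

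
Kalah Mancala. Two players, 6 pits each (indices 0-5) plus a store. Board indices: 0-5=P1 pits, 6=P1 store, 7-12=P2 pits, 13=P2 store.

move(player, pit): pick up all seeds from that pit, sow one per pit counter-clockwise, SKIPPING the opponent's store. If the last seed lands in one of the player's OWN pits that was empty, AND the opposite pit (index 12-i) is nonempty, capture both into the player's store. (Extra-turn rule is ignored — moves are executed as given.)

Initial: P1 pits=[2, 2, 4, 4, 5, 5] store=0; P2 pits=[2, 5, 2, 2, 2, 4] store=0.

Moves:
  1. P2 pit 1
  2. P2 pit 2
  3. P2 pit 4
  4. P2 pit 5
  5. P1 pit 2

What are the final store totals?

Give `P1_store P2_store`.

Answer: 1 3

Derivation:
Move 1: P2 pit1 -> P1=[2,2,4,4,5,5](0) P2=[2,0,3,3,3,5](1)
Move 2: P2 pit2 -> P1=[2,2,4,4,5,5](0) P2=[2,0,0,4,4,6](1)
Move 3: P2 pit4 -> P1=[3,3,4,4,5,5](0) P2=[2,0,0,4,0,7](2)
Move 4: P2 pit5 -> P1=[4,4,5,5,6,6](0) P2=[2,0,0,4,0,0](3)
Move 5: P1 pit2 -> P1=[4,4,0,6,7,7](1) P2=[3,0,0,4,0,0](3)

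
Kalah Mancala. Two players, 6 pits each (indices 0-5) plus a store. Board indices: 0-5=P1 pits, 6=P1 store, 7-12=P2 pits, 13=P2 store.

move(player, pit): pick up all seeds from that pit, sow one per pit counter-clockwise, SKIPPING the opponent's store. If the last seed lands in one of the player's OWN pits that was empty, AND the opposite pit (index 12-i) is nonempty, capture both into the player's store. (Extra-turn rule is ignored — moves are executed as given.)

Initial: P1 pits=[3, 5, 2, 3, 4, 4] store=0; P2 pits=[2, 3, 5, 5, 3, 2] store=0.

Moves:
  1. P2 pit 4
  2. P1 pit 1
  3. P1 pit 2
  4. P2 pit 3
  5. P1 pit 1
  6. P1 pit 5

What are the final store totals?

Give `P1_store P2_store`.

Answer: 2 2

Derivation:
Move 1: P2 pit4 -> P1=[4,5,2,3,4,4](0) P2=[2,3,5,5,0,3](1)
Move 2: P1 pit1 -> P1=[4,0,3,4,5,5](1) P2=[2,3,5,5,0,3](1)
Move 3: P1 pit2 -> P1=[4,0,0,5,6,6](1) P2=[2,3,5,5,0,3](1)
Move 4: P2 pit3 -> P1=[5,1,0,5,6,6](1) P2=[2,3,5,0,1,4](2)
Move 5: P1 pit1 -> P1=[5,0,1,5,6,6](1) P2=[2,3,5,0,1,4](2)
Move 6: P1 pit5 -> P1=[5,0,1,5,6,0](2) P2=[3,4,6,1,2,4](2)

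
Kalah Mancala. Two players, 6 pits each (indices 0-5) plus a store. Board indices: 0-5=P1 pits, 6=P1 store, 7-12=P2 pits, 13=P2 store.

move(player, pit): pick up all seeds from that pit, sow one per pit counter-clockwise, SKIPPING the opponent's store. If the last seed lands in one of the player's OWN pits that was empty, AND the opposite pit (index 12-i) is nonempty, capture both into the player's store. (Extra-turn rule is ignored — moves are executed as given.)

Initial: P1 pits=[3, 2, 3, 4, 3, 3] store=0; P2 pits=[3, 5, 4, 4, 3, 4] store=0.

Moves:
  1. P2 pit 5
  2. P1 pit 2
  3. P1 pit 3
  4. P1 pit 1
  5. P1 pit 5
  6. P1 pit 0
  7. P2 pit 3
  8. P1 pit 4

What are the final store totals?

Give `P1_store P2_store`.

Move 1: P2 pit5 -> P1=[4,3,4,4,3,3](0) P2=[3,5,4,4,3,0](1)
Move 2: P1 pit2 -> P1=[4,3,0,5,4,4](1) P2=[3,5,4,4,3,0](1)
Move 3: P1 pit3 -> P1=[4,3,0,0,5,5](2) P2=[4,6,4,4,3,0](1)
Move 4: P1 pit1 -> P1=[4,0,1,1,6,5](2) P2=[4,6,4,4,3,0](1)
Move 5: P1 pit5 -> P1=[4,0,1,1,6,0](3) P2=[5,7,5,5,3,0](1)
Move 6: P1 pit0 -> P1=[0,1,2,2,7,0](3) P2=[5,7,5,5,3,0](1)
Move 7: P2 pit3 -> P1=[1,2,2,2,7,0](3) P2=[5,7,5,0,4,1](2)
Move 8: P1 pit4 -> P1=[1,2,2,2,0,1](4) P2=[6,8,6,1,5,1](2)

Answer: 4 2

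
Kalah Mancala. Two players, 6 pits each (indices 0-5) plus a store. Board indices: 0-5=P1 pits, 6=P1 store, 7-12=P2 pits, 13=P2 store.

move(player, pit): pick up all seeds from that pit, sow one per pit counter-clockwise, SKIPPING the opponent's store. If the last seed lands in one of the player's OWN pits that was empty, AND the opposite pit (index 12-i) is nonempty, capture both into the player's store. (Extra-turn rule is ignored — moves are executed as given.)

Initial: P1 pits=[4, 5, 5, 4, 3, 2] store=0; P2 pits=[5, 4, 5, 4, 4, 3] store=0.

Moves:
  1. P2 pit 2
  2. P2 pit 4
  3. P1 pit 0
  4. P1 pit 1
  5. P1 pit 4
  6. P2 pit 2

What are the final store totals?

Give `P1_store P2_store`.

Answer: 3 2

Derivation:
Move 1: P2 pit2 -> P1=[5,5,5,4,3,2](0) P2=[5,4,0,5,5,4](1)
Move 2: P2 pit4 -> P1=[6,6,6,4,3,2](0) P2=[5,4,0,5,0,5](2)
Move 3: P1 pit0 -> P1=[0,7,7,5,4,3](1) P2=[5,4,0,5,0,5](2)
Move 4: P1 pit1 -> P1=[0,0,8,6,5,4](2) P2=[6,5,0,5,0,5](2)
Move 5: P1 pit4 -> P1=[0,0,8,6,0,5](3) P2=[7,6,1,5,0,5](2)
Move 6: P2 pit2 -> P1=[0,0,8,6,0,5](3) P2=[7,6,0,6,0,5](2)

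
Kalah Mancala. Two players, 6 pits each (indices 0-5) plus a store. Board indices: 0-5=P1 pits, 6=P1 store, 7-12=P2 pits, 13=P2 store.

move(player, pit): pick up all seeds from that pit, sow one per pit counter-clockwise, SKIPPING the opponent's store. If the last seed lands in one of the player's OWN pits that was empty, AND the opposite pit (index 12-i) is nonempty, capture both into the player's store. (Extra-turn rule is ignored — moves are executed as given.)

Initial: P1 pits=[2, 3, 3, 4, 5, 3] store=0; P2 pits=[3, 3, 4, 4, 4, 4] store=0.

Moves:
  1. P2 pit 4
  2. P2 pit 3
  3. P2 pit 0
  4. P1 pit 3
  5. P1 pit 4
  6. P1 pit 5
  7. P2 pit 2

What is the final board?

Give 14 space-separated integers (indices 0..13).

Answer: 5 5 1 0 0 0 3 3 6 0 3 2 7 7

Derivation:
Move 1: P2 pit4 -> P1=[3,4,3,4,5,3](0) P2=[3,3,4,4,0,5](1)
Move 2: P2 pit3 -> P1=[4,4,3,4,5,3](0) P2=[3,3,4,0,1,6](2)
Move 3: P2 pit0 -> P1=[4,4,0,4,5,3](0) P2=[0,4,5,0,1,6](6)
Move 4: P1 pit3 -> P1=[4,4,0,0,6,4](1) P2=[1,4,5,0,1,6](6)
Move 5: P1 pit4 -> P1=[4,4,0,0,0,5](2) P2=[2,5,6,1,1,6](6)
Move 6: P1 pit5 -> P1=[4,4,0,0,0,0](3) P2=[3,6,7,2,1,6](6)
Move 7: P2 pit2 -> P1=[5,5,1,0,0,0](3) P2=[3,6,0,3,2,7](7)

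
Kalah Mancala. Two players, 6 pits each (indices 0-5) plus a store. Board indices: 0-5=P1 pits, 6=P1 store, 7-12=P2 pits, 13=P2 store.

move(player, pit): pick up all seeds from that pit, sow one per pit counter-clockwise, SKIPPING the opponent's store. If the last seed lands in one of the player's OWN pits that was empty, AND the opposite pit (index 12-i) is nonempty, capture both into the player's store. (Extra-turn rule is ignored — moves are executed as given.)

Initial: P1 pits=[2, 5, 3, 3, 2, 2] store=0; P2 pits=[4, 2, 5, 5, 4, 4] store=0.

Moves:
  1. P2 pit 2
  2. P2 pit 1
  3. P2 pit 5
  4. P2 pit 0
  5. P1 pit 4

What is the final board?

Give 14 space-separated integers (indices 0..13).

Move 1: P2 pit2 -> P1=[3,5,3,3,2,2](0) P2=[4,2,0,6,5,5](1)
Move 2: P2 pit1 -> P1=[3,5,3,3,2,2](0) P2=[4,0,1,7,5,5](1)
Move 3: P2 pit5 -> P1=[4,6,4,4,2,2](0) P2=[4,0,1,7,5,0](2)
Move 4: P2 pit0 -> P1=[4,6,4,4,2,2](0) P2=[0,1,2,8,6,0](2)
Move 5: P1 pit4 -> P1=[4,6,4,4,0,3](1) P2=[0,1,2,8,6,0](2)

Answer: 4 6 4 4 0 3 1 0 1 2 8 6 0 2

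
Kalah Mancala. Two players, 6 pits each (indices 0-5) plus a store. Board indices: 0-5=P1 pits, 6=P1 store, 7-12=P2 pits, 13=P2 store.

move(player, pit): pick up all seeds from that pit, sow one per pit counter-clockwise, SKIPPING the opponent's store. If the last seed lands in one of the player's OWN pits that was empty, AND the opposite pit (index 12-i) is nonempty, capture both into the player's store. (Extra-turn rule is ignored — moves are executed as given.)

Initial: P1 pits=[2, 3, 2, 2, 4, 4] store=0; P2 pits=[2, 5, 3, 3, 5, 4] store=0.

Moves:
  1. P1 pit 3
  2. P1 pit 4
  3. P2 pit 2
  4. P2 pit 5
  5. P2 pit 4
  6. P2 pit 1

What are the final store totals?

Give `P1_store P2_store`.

Answer: 1 4

Derivation:
Move 1: P1 pit3 -> P1=[2,3,2,0,5,5](0) P2=[2,5,3,3,5,4](0)
Move 2: P1 pit4 -> P1=[2,3,2,0,0,6](1) P2=[3,6,4,3,5,4](0)
Move 3: P2 pit2 -> P1=[2,3,2,0,0,6](1) P2=[3,6,0,4,6,5](1)
Move 4: P2 pit5 -> P1=[3,4,3,1,0,6](1) P2=[3,6,0,4,6,0](2)
Move 5: P2 pit4 -> P1=[4,5,4,2,0,6](1) P2=[3,6,0,4,0,1](3)
Move 6: P2 pit1 -> P1=[5,5,4,2,0,6](1) P2=[3,0,1,5,1,2](4)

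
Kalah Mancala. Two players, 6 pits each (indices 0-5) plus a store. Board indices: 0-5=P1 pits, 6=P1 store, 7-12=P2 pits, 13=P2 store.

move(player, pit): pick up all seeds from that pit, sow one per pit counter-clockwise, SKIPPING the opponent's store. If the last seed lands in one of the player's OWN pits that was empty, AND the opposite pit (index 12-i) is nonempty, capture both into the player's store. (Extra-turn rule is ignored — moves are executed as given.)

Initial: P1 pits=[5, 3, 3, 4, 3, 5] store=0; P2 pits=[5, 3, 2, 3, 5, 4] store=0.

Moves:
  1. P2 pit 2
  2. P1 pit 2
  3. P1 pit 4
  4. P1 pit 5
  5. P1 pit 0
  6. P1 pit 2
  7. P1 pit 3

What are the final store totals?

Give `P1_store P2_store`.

Move 1: P2 pit2 -> P1=[5,3,3,4,3,5](0) P2=[5,3,0,4,6,4](0)
Move 2: P1 pit2 -> P1=[5,3,0,5,4,6](0) P2=[5,3,0,4,6,4](0)
Move 3: P1 pit4 -> P1=[5,3,0,5,0,7](1) P2=[6,4,0,4,6,4](0)
Move 4: P1 pit5 -> P1=[5,3,0,5,0,0](2) P2=[7,5,1,5,7,5](0)
Move 5: P1 pit0 -> P1=[0,4,1,6,1,0](10) P2=[0,5,1,5,7,5](0)
Move 6: P1 pit2 -> P1=[0,4,0,7,1,0](10) P2=[0,5,1,5,7,5](0)
Move 7: P1 pit3 -> P1=[0,4,0,0,2,1](11) P2=[1,6,2,6,7,5](0)

Answer: 11 0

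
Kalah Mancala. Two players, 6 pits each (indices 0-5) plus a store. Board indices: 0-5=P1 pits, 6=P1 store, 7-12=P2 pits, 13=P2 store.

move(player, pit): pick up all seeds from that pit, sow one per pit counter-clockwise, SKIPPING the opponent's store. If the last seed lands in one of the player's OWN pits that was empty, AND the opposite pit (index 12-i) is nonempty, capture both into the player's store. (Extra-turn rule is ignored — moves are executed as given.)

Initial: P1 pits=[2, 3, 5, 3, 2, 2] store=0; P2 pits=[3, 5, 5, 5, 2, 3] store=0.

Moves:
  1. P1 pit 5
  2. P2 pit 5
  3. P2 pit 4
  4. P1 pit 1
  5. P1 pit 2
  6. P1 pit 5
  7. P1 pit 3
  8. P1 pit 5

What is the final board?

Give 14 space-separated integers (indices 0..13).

Move 1: P1 pit5 -> P1=[2,3,5,3,2,0](1) P2=[4,5,5,5,2,3](0)
Move 2: P2 pit5 -> P1=[3,4,5,3,2,0](1) P2=[4,5,5,5,2,0](1)
Move 3: P2 pit4 -> P1=[3,4,5,3,2,0](1) P2=[4,5,5,5,0,1](2)
Move 4: P1 pit1 -> P1=[3,0,6,4,3,0](6) P2=[0,5,5,5,0,1](2)
Move 5: P1 pit2 -> P1=[3,0,0,5,4,1](7) P2=[1,6,5,5,0,1](2)
Move 6: P1 pit5 -> P1=[3,0,0,5,4,0](8) P2=[1,6,5,5,0,1](2)
Move 7: P1 pit3 -> P1=[3,0,0,0,5,1](9) P2=[2,7,5,5,0,1](2)
Move 8: P1 pit5 -> P1=[3,0,0,0,5,0](10) P2=[2,7,5,5,0,1](2)

Answer: 3 0 0 0 5 0 10 2 7 5 5 0 1 2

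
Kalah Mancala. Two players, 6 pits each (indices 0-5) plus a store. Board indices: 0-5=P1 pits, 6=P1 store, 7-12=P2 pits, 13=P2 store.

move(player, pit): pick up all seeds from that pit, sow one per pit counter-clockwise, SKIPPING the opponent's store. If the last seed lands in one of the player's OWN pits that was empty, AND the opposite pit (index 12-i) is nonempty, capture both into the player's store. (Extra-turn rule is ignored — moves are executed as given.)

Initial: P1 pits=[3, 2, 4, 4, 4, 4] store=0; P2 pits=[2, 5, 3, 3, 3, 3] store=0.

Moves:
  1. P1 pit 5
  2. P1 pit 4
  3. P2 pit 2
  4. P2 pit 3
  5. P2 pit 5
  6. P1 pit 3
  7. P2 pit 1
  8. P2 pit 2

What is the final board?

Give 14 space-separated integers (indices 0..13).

Move 1: P1 pit5 -> P1=[3,2,4,4,4,0](1) P2=[3,6,4,3,3,3](0)
Move 2: P1 pit4 -> P1=[3,2,4,4,0,1](2) P2=[4,7,4,3,3,3](0)
Move 3: P2 pit2 -> P1=[3,2,4,4,0,1](2) P2=[4,7,0,4,4,4](1)
Move 4: P2 pit3 -> P1=[4,2,4,4,0,1](2) P2=[4,7,0,0,5,5](2)
Move 5: P2 pit5 -> P1=[5,3,5,5,0,1](2) P2=[4,7,0,0,5,0](3)
Move 6: P1 pit3 -> P1=[5,3,5,0,1,2](3) P2=[5,8,0,0,5,0](3)
Move 7: P2 pit1 -> P1=[6,4,6,0,1,2](3) P2=[5,0,1,1,6,1](4)
Move 8: P2 pit2 -> P1=[6,4,6,0,1,2](3) P2=[5,0,0,2,6,1](4)

Answer: 6 4 6 0 1 2 3 5 0 0 2 6 1 4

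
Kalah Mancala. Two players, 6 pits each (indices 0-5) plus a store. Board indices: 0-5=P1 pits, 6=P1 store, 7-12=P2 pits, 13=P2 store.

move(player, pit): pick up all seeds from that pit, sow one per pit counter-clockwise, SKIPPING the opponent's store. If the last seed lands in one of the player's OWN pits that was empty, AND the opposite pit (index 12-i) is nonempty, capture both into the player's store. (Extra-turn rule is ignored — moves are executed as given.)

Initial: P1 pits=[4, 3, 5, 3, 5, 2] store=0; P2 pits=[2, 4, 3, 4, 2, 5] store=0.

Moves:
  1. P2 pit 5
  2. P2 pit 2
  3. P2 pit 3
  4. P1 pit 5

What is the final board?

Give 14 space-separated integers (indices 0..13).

Answer: 1 5 6 4 5 0 1 3 4 0 0 4 1 8

Derivation:
Move 1: P2 pit5 -> P1=[5,4,6,4,5,2](0) P2=[2,4,3,4,2,0](1)
Move 2: P2 pit2 -> P1=[0,4,6,4,5,2](0) P2=[2,4,0,5,3,0](7)
Move 3: P2 pit3 -> P1=[1,5,6,4,5,2](0) P2=[2,4,0,0,4,1](8)
Move 4: P1 pit5 -> P1=[1,5,6,4,5,0](1) P2=[3,4,0,0,4,1](8)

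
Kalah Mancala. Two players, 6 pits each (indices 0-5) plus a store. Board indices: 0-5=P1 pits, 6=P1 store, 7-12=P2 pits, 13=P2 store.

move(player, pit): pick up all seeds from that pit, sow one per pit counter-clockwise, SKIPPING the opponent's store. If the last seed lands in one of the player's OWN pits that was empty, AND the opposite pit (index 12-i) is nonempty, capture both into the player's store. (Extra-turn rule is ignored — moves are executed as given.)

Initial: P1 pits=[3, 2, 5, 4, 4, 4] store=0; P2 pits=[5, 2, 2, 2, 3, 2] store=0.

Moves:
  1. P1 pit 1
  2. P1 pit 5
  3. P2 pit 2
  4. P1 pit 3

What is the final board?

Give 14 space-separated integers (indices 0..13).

Move 1: P1 pit1 -> P1=[3,0,6,5,4,4](0) P2=[5,2,2,2,3,2](0)
Move 2: P1 pit5 -> P1=[3,0,6,5,4,0](1) P2=[6,3,3,2,3,2](0)
Move 3: P2 pit2 -> P1=[3,0,6,5,4,0](1) P2=[6,3,0,3,4,3](0)
Move 4: P1 pit3 -> P1=[3,0,6,0,5,1](2) P2=[7,4,0,3,4,3](0)

Answer: 3 0 6 0 5 1 2 7 4 0 3 4 3 0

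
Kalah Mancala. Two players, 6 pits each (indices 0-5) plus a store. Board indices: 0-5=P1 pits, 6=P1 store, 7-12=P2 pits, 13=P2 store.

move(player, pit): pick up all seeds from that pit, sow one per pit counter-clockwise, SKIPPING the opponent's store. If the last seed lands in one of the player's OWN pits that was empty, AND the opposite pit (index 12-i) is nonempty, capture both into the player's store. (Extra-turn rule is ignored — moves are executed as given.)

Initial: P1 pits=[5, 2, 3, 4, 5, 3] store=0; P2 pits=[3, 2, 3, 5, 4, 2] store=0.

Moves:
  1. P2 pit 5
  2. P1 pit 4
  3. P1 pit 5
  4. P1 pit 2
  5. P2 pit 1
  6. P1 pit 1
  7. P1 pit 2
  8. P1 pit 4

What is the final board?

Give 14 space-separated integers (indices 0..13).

Move 1: P2 pit5 -> P1=[6,2,3,4,5,3](0) P2=[3,2,3,5,4,0](1)
Move 2: P1 pit4 -> P1=[6,2,3,4,0,4](1) P2=[4,3,4,5,4,0](1)
Move 3: P1 pit5 -> P1=[6,2,3,4,0,0](2) P2=[5,4,5,5,4,0](1)
Move 4: P1 pit2 -> P1=[6,2,0,5,1,0](8) P2=[0,4,5,5,4,0](1)
Move 5: P2 pit1 -> P1=[0,2,0,5,1,0](8) P2=[0,0,6,6,5,0](8)
Move 6: P1 pit1 -> P1=[0,0,1,6,1,0](8) P2=[0,0,6,6,5,0](8)
Move 7: P1 pit2 -> P1=[0,0,0,7,1,0](8) P2=[0,0,6,6,5,0](8)
Move 8: P1 pit4 -> P1=[0,0,0,7,0,1](8) P2=[0,0,6,6,5,0](8)

Answer: 0 0 0 7 0 1 8 0 0 6 6 5 0 8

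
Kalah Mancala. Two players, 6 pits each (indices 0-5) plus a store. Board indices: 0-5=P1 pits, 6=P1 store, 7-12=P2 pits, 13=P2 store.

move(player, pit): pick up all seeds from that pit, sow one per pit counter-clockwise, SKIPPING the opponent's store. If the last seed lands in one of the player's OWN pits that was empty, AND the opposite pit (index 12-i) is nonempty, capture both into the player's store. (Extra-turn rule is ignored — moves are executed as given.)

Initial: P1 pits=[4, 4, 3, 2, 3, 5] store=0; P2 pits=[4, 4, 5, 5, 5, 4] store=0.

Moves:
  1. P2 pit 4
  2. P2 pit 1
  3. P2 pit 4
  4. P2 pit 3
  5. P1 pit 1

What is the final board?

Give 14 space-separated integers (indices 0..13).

Move 1: P2 pit4 -> P1=[5,5,4,2,3,5](0) P2=[4,4,5,5,0,5](1)
Move 2: P2 pit1 -> P1=[5,5,4,2,3,5](0) P2=[4,0,6,6,1,6](1)
Move 3: P2 pit4 -> P1=[5,5,4,2,3,5](0) P2=[4,0,6,6,0,7](1)
Move 4: P2 pit3 -> P1=[6,6,5,2,3,5](0) P2=[4,0,6,0,1,8](2)
Move 5: P1 pit1 -> P1=[6,0,6,3,4,6](1) P2=[5,0,6,0,1,8](2)

Answer: 6 0 6 3 4 6 1 5 0 6 0 1 8 2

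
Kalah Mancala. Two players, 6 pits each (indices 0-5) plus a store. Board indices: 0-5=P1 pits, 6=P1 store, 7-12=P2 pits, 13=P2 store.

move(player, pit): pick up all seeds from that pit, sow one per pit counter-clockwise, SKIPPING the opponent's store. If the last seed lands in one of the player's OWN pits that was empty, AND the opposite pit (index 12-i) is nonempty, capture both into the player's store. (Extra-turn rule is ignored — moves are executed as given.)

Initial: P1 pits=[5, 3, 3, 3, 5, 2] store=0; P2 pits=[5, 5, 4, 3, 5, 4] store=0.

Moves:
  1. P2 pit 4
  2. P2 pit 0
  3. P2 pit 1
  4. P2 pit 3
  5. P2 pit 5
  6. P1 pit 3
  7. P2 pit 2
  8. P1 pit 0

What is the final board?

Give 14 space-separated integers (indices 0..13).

Move 1: P2 pit4 -> P1=[6,4,4,3,5,2](0) P2=[5,5,4,3,0,5](1)
Move 2: P2 pit0 -> P1=[6,4,4,3,5,2](0) P2=[0,6,5,4,1,6](1)
Move 3: P2 pit1 -> P1=[7,4,4,3,5,2](0) P2=[0,0,6,5,2,7](2)
Move 4: P2 pit3 -> P1=[8,5,4,3,5,2](0) P2=[0,0,6,0,3,8](3)
Move 5: P2 pit5 -> P1=[9,6,5,4,6,0](0) P2=[0,0,6,0,3,0](8)
Move 6: P1 pit3 -> P1=[9,6,5,0,7,1](1) P2=[1,0,6,0,3,0](8)
Move 7: P2 pit2 -> P1=[10,7,5,0,7,1](1) P2=[1,0,0,1,4,1](9)
Move 8: P1 pit0 -> P1=[0,8,6,1,8,2](2) P2=[2,1,1,2,4,1](9)

Answer: 0 8 6 1 8 2 2 2 1 1 2 4 1 9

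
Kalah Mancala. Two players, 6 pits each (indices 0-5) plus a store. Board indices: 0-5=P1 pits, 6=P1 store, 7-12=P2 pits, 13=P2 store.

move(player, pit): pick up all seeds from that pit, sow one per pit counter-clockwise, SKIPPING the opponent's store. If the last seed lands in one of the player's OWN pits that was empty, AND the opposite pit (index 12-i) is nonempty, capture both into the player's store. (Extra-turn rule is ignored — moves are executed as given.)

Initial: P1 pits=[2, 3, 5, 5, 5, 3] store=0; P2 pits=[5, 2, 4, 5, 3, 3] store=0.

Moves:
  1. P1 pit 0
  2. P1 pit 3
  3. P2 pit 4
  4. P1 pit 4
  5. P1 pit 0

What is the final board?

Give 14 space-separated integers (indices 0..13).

Answer: 0 5 6 0 0 5 2 7 4 5 6 0 4 1

Derivation:
Move 1: P1 pit0 -> P1=[0,4,6,5,5,3](0) P2=[5,2,4,5,3,3](0)
Move 2: P1 pit3 -> P1=[0,4,6,0,6,4](1) P2=[6,3,4,5,3,3](0)
Move 3: P2 pit4 -> P1=[1,4,6,0,6,4](1) P2=[6,3,4,5,0,4](1)
Move 4: P1 pit4 -> P1=[1,4,6,0,0,5](2) P2=[7,4,5,6,0,4](1)
Move 5: P1 pit0 -> P1=[0,5,6,0,0,5](2) P2=[7,4,5,6,0,4](1)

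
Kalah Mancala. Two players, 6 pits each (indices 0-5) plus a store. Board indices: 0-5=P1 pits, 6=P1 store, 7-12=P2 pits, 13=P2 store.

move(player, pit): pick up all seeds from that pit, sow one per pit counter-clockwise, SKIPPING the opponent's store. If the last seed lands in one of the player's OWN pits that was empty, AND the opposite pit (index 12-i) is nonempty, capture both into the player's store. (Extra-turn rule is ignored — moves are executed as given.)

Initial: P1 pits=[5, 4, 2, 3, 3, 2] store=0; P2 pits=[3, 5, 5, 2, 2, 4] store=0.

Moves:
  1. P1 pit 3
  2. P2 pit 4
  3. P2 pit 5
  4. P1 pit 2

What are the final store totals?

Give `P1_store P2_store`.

Answer: 1 2

Derivation:
Move 1: P1 pit3 -> P1=[5,4,2,0,4,3](1) P2=[3,5,5,2,2,4](0)
Move 2: P2 pit4 -> P1=[5,4,2,0,4,3](1) P2=[3,5,5,2,0,5](1)
Move 3: P2 pit5 -> P1=[6,5,3,1,4,3](1) P2=[3,5,5,2,0,0](2)
Move 4: P1 pit2 -> P1=[6,5,0,2,5,4](1) P2=[3,5,5,2,0,0](2)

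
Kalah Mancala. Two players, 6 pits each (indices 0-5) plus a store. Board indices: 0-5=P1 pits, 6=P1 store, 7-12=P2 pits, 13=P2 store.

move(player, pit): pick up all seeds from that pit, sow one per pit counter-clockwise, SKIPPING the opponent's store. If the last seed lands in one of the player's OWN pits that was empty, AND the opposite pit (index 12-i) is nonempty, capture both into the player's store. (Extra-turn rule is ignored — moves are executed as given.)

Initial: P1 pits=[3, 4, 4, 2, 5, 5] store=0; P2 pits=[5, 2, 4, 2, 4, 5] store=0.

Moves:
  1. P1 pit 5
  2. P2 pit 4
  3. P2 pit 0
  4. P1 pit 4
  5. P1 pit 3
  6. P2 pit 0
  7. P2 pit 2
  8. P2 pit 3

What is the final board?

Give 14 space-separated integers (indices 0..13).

Answer: 6 7 5 0 1 2 2 0 6 0 0 3 9 4

Derivation:
Move 1: P1 pit5 -> P1=[3,4,4,2,5,0](1) P2=[6,3,5,3,4,5](0)
Move 2: P2 pit4 -> P1=[4,5,4,2,5,0](1) P2=[6,3,5,3,0,6](1)
Move 3: P2 pit0 -> P1=[4,5,4,2,5,0](1) P2=[0,4,6,4,1,7](2)
Move 4: P1 pit4 -> P1=[4,5,4,2,0,1](2) P2=[1,5,7,4,1,7](2)
Move 5: P1 pit3 -> P1=[4,5,4,0,1,2](2) P2=[1,5,7,4,1,7](2)
Move 6: P2 pit0 -> P1=[4,5,4,0,1,2](2) P2=[0,6,7,4,1,7](2)
Move 7: P2 pit2 -> P1=[5,6,5,0,1,2](2) P2=[0,6,0,5,2,8](3)
Move 8: P2 pit3 -> P1=[6,7,5,0,1,2](2) P2=[0,6,0,0,3,9](4)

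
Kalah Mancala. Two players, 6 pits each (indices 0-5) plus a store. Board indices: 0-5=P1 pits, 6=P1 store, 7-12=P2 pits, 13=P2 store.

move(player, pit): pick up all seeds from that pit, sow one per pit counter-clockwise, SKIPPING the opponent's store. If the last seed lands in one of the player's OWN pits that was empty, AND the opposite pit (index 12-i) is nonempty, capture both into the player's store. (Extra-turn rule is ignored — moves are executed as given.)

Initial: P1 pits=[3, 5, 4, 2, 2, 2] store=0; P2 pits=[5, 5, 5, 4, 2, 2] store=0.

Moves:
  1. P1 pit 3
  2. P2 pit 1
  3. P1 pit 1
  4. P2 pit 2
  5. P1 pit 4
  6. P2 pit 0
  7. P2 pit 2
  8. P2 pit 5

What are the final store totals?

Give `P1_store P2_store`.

Move 1: P1 pit3 -> P1=[3,5,4,0,3,3](0) P2=[5,5,5,4,2,2](0)
Move 2: P2 pit1 -> P1=[3,5,4,0,3,3](0) P2=[5,0,6,5,3,3](1)
Move 3: P1 pit1 -> P1=[3,0,5,1,4,4](1) P2=[5,0,6,5,3,3](1)
Move 4: P2 pit2 -> P1=[4,1,5,1,4,4](1) P2=[5,0,0,6,4,4](2)
Move 5: P1 pit4 -> P1=[4,1,5,1,0,5](2) P2=[6,1,0,6,4,4](2)
Move 6: P2 pit0 -> P1=[4,1,5,1,0,5](2) P2=[0,2,1,7,5,5](3)
Move 7: P2 pit2 -> P1=[4,1,5,1,0,5](2) P2=[0,2,0,8,5,5](3)
Move 8: P2 pit5 -> P1=[5,2,6,2,0,5](2) P2=[0,2,0,8,5,0](4)

Answer: 2 4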